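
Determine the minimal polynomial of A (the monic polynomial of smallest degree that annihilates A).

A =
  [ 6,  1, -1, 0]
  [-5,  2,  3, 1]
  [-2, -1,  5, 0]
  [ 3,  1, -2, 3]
x^3 - 12*x^2 + 48*x - 64

The characteristic polynomial is χ_A(x) = (x - 4)^4, so the eigenvalues are known. The minimal polynomial is
  m_A(x) = Π_λ (x − λ)^{k_λ}
where k_λ is the size of the *largest* Jordan block for λ (equivalently, the smallest k with (A − λI)^k v = 0 for every generalised eigenvector v of λ).

  λ = 4: largest Jordan block has size 3, contributing (x − 4)^3

So m_A(x) = (x - 4)^3 = x^3 - 12*x^2 + 48*x - 64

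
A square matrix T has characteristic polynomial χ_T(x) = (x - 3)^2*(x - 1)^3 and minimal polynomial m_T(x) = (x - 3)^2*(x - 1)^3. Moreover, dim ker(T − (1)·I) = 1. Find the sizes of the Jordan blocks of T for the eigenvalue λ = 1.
Block sizes for λ = 1: [3]

Step 1 — from the characteristic polynomial, algebraic multiplicity of λ = 1 is 3. From dim ker(T − (1)·I) = 1, there are exactly 1 Jordan blocks for λ = 1.
Step 2 — from the minimal polynomial, the factor (x − 1)^3 tells us the largest block for λ = 1 has size 3.
Step 3 — with total size 3, 1 blocks, and largest block 3, the block sizes (in nonincreasing order) are [3].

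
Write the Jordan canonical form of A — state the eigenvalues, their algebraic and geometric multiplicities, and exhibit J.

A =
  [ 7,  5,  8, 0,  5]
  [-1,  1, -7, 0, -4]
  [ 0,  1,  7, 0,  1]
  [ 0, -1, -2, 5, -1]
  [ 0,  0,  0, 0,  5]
J_3(5) ⊕ J_1(5) ⊕ J_1(5)

The characteristic polynomial is
  det(x·I − A) = x^5 - 25*x^4 + 250*x^3 - 1250*x^2 + 3125*x - 3125 = (x - 5)^5

Eigenvalues and multiplicities (the geometric multiplicity of λ is n − rank(A − λI), which equals the number of Jordan blocks for λ):
  λ = 5: algebraic multiplicity = 5, geometric multiplicity = 3

Determining the block sizes for each eigenvalue:
  λ = 5: with am = 5 and gm = 3, the partition is not yet determined (e.g. several partitions of 5 into 3 parts exist). Let N = A − (5)·I. Computing rank(N^1) = 2, rank(N^2) = 1, rank(N^3) = 0; the number of blocks of size ≥ j is rank(N^{j−1}) − rank(N^j), giving [3, 1, 1]. So we have 1 block(s) of size 3, 2 block(s) of size 1 → block sizes [3, 1, 1]

Assembling the blocks gives a Jordan form
J =
  [5, 1, 0, 0, 0]
  [0, 5, 1, 0, 0]
  [0, 0, 5, 0, 0]
  [0, 0, 0, 5, 0]
  [0, 0, 0, 0, 5]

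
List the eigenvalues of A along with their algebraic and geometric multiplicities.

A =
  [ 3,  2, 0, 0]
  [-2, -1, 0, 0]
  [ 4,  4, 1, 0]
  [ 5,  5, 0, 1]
λ = 1: alg = 4, geom = 3

Step 1 — factor the characteristic polynomial to read off the algebraic multiplicities:
  χ_A(x) = (x - 1)^4

Step 2 — compute geometric multiplicities via the rank-nullity identity g(λ) = n − rank(A − λI):
  rank(A − (1)·I) = 1, so dim ker(A − (1)·I) = n − 1 = 3

Summary:
  λ = 1: algebraic multiplicity = 4, geometric multiplicity = 3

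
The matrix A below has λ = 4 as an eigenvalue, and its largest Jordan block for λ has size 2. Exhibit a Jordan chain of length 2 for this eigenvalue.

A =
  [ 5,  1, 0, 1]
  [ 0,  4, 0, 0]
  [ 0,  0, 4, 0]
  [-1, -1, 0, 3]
A Jordan chain for λ = 4 of length 2:
v_1 = (1, 0, 0, -1)ᵀ
v_2 = (1, 0, 0, 0)ᵀ

Let N = A − (4)·I. We want v_2 with N^2 v_2 = 0 but N^1 v_2 ≠ 0; then v_{j-1} := N · v_j for j = 2, …, 2.

Pick v_2 = (1, 0, 0, 0)ᵀ.
Then v_1 = N · v_2 = (1, 0, 0, -1)ᵀ.

Sanity check: (A − (4)·I) v_1 = (0, 0, 0, 0)ᵀ = 0. ✓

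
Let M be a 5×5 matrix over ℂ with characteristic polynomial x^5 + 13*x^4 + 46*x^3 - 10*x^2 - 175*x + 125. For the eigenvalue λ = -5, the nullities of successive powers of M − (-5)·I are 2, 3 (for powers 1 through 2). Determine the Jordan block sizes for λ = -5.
Block sizes for λ = -5: [2, 1]

From the dimensions of kernels of powers, the number of Jordan blocks of size at least j is d_j − d_{j−1} where d_j = dim ker(N^j) (with d_0 = 0). Computing the differences gives [2, 1].
The number of blocks of size exactly k is (#blocks of size ≥ k) − (#blocks of size ≥ k + 1), so the partition is: 1 block(s) of size 1, 1 block(s) of size 2.
In nonincreasing order the block sizes are [2, 1].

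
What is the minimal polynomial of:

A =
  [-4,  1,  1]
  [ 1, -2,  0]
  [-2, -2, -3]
x^3 + 9*x^2 + 27*x + 27

The characteristic polynomial is χ_A(x) = (x + 3)^3, so the eigenvalues are known. The minimal polynomial is
  m_A(x) = Π_λ (x − λ)^{k_λ}
where k_λ is the size of the *largest* Jordan block for λ (equivalently, the smallest k with (A − λI)^k v = 0 for every generalised eigenvector v of λ).

  λ = -3: largest Jordan block has size 3, contributing (x + 3)^3

So m_A(x) = (x + 3)^3 = x^3 + 9*x^2 + 27*x + 27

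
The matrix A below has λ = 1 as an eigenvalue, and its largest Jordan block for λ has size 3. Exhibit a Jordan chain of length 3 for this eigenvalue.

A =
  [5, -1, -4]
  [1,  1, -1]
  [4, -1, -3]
A Jordan chain for λ = 1 of length 3:
v_1 = (-1, 0, -1)ᵀ
v_2 = (4, 1, 4)ᵀ
v_3 = (1, 0, 0)ᵀ

Let N = A − (1)·I. We want v_3 with N^3 v_3 = 0 but N^2 v_3 ≠ 0; then v_{j-1} := N · v_j for j = 3, …, 2.

Pick v_3 = (1, 0, 0)ᵀ.
Then v_2 = N · v_3 = (4, 1, 4)ᵀ.
Then v_1 = N · v_2 = (-1, 0, -1)ᵀ.

Sanity check: (A − (1)·I) v_1 = (0, 0, 0)ᵀ = 0. ✓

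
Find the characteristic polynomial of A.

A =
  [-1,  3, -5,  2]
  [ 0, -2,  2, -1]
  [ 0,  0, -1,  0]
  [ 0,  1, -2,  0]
x^4 + 4*x^3 + 6*x^2 + 4*x + 1

Expanding det(x·I − A) (e.g. by cofactor expansion or by noting that A is similar to its Jordan form J, which has the same characteristic polynomial as A) gives
  χ_A(x) = x^4 + 4*x^3 + 6*x^2 + 4*x + 1
which factors as (x + 1)^4. The eigenvalues (with algebraic multiplicities) are λ = -1 with multiplicity 4.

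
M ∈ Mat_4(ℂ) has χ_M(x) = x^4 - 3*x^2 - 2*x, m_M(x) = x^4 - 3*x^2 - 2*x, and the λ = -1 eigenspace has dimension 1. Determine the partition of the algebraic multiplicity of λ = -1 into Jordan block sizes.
Block sizes for λ = -1: [2]

Step 1 — from the characteristic polynomial, algebraic multiplicity of λ = -1 is 2. From dim ker(M − (-1)·I) = 1, there are exactly 1 Jordan blocks for λ = -1.
Step 2 — from the minimal polynomial, the factor (x + 1)^2 tells us the largest block for λ = -1 has size 2.
Step 3 — with total size 2, 1 blocks, and largest block 2, the block sizes (in nonincreasing order) are [2].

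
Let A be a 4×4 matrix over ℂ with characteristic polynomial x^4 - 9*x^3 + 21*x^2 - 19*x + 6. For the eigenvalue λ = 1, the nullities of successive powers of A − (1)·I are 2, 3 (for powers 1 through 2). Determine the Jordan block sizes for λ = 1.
Block sizes for λ = 1: [2, 1]

From the dimensions of kernels of powers, the number of Jordan blocks of size at least j is d_j − d_{j−1} where d_j = dim ker(N^j) (with d_0 = 0). Computing the differences gives [2, 1].
The number of blocks of size exactly k is (#blocks of size ≥ k) − (#blocks of size ≥ k + 1), so the partition is: 1 block(s) of size 1, 1 block(s) of size 2.
In nonincreasing order the block sizes are [2, 1].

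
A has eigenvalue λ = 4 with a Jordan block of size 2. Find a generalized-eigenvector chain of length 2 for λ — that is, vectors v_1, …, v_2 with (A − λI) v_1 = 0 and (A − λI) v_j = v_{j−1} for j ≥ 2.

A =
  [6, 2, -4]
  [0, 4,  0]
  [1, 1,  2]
A Jordan chain for λ = 4 of length 2:
v_1 = (2, 0, 1)ᵀ
v_2 = (1, 0, 0)ᵀ

Let N = A − (4)·I. We want v_2 with N^2 v_2 = 0 but N^1 v_2 ≠ 0; then v_{j-1} := N · v_j for j = 2, …, 2.

Pick v_2 = (1, 0, 0)ᵀ.
Then v_1 = N · v_2 = (2, 0, 1)ᵀ.

Sanity check: (A − (4)·I) v_1 = (0, 0, 0)ᵀ = 0. ✓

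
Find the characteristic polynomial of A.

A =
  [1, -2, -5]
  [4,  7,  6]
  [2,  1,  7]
x^3 - 15*x^2 + 75*x - 125

Expanding det(x·I − A) (e.g. by cofactor expansion or by noting that A is similar to its Jordan form J, which has the same characteristic polynomial as A) gives
  χ_A(x) = x^3 - 15*x^2 + 75*x - 125
which factors as (x - 5)^3. The eigenvalues (with algebraic multiplicities) are λ = 5 with multiplicity 3.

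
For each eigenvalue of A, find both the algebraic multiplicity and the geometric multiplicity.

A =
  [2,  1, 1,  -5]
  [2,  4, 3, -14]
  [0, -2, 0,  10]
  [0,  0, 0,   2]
λ = 2: alg = 4, geom = 2

Step 1 — factor the characteristic polynomial to read off the algebraic multiplicities:
  χ_A(x) = (x - 2)^4

Step 2 — compute geometric multiplicities via the rank-nullity identity g(λ) = n − rank(A − λI):
  rank(A − (2)·I) = 2, so dim ker(A − (2)·I) = n − 2 = 2

Summary:
  λ = 2: algebraic multiplicity = 4, geometric multiplicity = 2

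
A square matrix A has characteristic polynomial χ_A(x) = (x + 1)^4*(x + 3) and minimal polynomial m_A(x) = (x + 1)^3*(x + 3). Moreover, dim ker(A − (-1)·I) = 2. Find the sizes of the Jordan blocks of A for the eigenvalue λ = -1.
Block sizes for λ = -1: [3, 1]

Step 1 — from the characteristic polynomial, algebraic multiplicity of λ = -1 is 4. From dim ker(A − (-1)·I) = 2, there are exactly 2 Jordan blocks for λ = -1.
Step 2 — from the minimal polynomial, the factor (x + 1)^3 tells us the largest block for λ = -1 has size 3.
Step 3 — with total size 4, 2 blocks, and largest block 3, the block sizes (in nonincreasing order) are [3, 1].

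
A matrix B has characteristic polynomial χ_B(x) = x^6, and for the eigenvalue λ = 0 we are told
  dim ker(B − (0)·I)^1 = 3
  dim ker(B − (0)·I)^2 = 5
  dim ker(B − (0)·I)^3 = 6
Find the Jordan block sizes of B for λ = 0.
Block sizes for λ = 0: [3, 2, 1]

From the dimensions of kernels of powers, the number of Jordan blocks of size at least j is d_j − d_{j−1} where d_j = dim ker(N^j) (with d_0 = 0). Computing the differences gives [3, 2, 1].
The number of blocks of size exactly k is (#blocks of size ≥ k) − (#blocks of size ≥ k + 1), so the partition is: 1 block(s) of size 1, 1 block(s) of size 2, 1 block(s) of size 3.
In nonincreasing order the block sizes are [3, 2, 1].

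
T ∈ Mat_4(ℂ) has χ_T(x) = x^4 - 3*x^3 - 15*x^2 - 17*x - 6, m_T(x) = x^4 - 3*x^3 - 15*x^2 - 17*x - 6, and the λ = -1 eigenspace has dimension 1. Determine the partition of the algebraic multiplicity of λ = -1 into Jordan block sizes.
Block sizes for λ = -1: [3]

Step 1 — from the characteristic polynomial, algebraic multiplicity of λ = -1 is 3. From dim ker(T − (-1)·I) = 1, there are exactly 1 Jordan blocks for λ = -1.
Step 2 — from the minimal polynomial, the factor (x + 1)^3 tells us the largest block for λ = -1 has size 3.
Step 3 — with total size 3, 1 blocks, and largest block 3, the block sizes (in nonincreasing order) are [3].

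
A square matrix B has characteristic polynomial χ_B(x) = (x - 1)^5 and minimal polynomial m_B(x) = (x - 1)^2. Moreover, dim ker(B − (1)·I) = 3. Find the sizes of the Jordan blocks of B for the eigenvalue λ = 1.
Block sizes for λ = 1: [2, 2, 1]

Step 1 — from the characteristic polynomial, algebraic multiplicity of λ = 1 is 5. From dim ker(B − (1)·I) = 3, there are exactly 3 Jordan blocks for λ = 1.
Step 2 — from the minimal polynomial, the factor (x − 1)^2 tells us the largest block for λ = 1 has size 2.
Step 3 — with total size 5, 3 blocks, and largest block 2, the block sizes (in nonincreasing order) are [2, 2, 1].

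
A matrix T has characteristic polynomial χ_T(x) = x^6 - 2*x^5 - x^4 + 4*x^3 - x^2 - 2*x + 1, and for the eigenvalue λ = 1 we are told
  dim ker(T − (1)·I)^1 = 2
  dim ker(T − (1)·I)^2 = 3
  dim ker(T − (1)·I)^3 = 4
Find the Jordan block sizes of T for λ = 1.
Block sizes for λ = 1: [3, 1]

From the dimensions of kernels of powers, the number of Jordan blocks of size at least j is d_j − d_{j−1} where d_j = dim ker(N^j) (with d_0 = 0). Computing the differences gives [2, 1, 1].
The number of blocks of size exactly k is (#blocks of size ≥ k) − (#blocks of size ≥ k + 1), so the partition is: 1 block(s) of size 1, 1 block(s) of size 3.
In nonincreasing order the block sizes are [3, 1].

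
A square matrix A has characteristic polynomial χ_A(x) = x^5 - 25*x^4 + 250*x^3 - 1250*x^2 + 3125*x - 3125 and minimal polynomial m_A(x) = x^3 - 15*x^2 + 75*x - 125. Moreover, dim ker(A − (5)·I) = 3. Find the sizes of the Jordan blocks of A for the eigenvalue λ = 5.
Block sizes for λ = 5: [3, 1, 1]

Step 1 — from the characteristic polynomial, algebraic multiplicity of λ = 5 is 5. From dim ker(A − (5)·I) = 3, there are exactly 3 Jordan blocks for λ = 5.
Step 2 — from the minimal polynomial, the factor (x − 5)^3 tells us the largest block for λ = 5 has size 3.
Step 3 — with total size 5, 3 blocks, and largest block 3, the block sizes (in nonincreasing order) are [3, 1, 1].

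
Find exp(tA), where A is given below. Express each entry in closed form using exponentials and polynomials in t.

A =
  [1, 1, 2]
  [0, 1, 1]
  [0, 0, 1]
e^{tA} =
  [exp(t), t*exp(t), t^2*exp(t)/2 + 2*t*exp(t)]
  [0, exp(t), t*exp(t)]
  [0, 0, exp(t)]

Strategy: write A = P · J · P⁻¹ where J is a Jordan canonical form, so e^{tA} = P · e^{tJ} · P⁻¹, and e^{tJ} can be computed block-by-block.

A has Jordan form
J =
  [1, 1, 0]
  [0, 1, 1]
  [0, 0, 1]
(up to reordering of blocks).

Per-block formulas:
  For a 3×3 Jordan block J_3(1): exp(t · J_3(1)) = e^(1t)·(I + t·N + (t^2/2)·N^2), where N is the 3×3 nilpotent shift.

After assembling e^{tJ} and conjugating by P, we get:

e^{tA} =
  [exp(t), t*exp(t), t^2*exp(t)/2 + 2*t*exp(t)]
  [0, exp(t), t*exp(t)]
  [0, 0, exp(t)]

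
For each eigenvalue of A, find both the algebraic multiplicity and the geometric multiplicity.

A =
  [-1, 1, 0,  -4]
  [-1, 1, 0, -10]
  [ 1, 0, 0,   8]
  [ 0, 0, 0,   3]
λ = 0: alg = 3, geom = 1; λ = 3: alg = 1, geom = 1

Step 1 — factor the characteristic polynomial to read off the algebraic multiplicities:
  χ_A(x) = x^3*(x - 3)

Step 2 — compute geometric multiplicities via the rank-nullity identity g(λ) = n − rank(A − λI):
  rank(A − (0)·I) = 3, so dim ker(A − (0)·I) = n − 3 = 1
  rank(A − (3)·I) = 3, so dim ker(A − (3)·I) = n − 3 = 1

Summary:
  λ = 0: algebraic multiplicity = 3, geometric multiplicity = 1
  λ = 3: algebraic multiplicity = 1, geometric multiplicity = 1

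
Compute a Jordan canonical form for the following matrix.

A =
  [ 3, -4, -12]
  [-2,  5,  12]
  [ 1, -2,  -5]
J_2(1) ⊕ J_1(1)

The characteristic polynomial is
  det(x·I − A) = x^3 - 3*x^2 + 3*x - 1 = (x - 1)^3

Eigenvalues and multiplicities (the geometric multiplicity of λ is n − rank(A − λI), which equals the number of Jordan blocks for λ):
  λ = 1: algebraic multiplicity = 3, geometric multiplicity = 2

Determining the block sizes for each eigenvalue:
  λ = 1: 2 blocks summing to 3 forces exactly one block of size 2 and the rest size 1 → block sizes [2, 1]

Assembling the blocks gives a Jordan form
J =
  [1, 1, 0]
  [0, 1, 0]
  [0, 0, 1]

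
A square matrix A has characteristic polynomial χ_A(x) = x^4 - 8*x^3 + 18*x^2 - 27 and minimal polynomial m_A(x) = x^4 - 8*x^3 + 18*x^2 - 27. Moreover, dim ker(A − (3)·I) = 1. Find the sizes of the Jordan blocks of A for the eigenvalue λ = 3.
Block sizes for λ = 3: [3]

Step 1 — from the characteristic polynomial, algebraic multiplicity of λ = 3 is 3. From dim ker(A − (3)·I) = 1, there are exactly 1 Jordan blocks for λ = 3.
Step 2 — from the minimal polynomial, the factor (x − 3)^3 tells us the largest block for λ = 3 has size 3.
Step 3 — with total size 3, 1 blocks, and largest block 3, the block sizes (in nonincreasing order) are [3].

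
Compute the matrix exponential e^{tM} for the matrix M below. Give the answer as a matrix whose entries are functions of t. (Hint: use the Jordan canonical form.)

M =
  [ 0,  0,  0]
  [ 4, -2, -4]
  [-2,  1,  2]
e^{tM} =
  [1, 0, 0]
  [4*t, 1 - 2*t, -4*t]
  [-2*t, t, 2*t + 1]

Strategy: write M = P · J · P⁻¹ where J is a Jordan canonical form, so e^{tM} = P · e^{tJ} · P⁻¹, and e^{tJ} can be computed block-by-block.

M has Jordan form
J =
  [0, 1, 0]
  [0, 0, 0]
  [0, 0, 0]
(up to reordering of blocks).

Per-block formulas:
  For a 2×2 Jordan block J_2(0): exp(t · J_2(0)) = e^(0t)·(I + t·N), where N is the 2×2 nilpotent shift.
  For a 1×1 block at λ = 0: exp(t · [0]) = [e^(0t)].

After assembling e^{tJ} and conjugating by P, we get:

e^{tM} =
  [1, 0, 0]
  [4*t, 1 - 2*t, -4*t]
  [-2*t, t, 2*t + 1]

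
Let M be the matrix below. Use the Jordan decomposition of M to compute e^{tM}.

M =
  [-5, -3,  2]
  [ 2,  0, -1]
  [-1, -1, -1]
e^{tM} =
  [t^2*exp(-2*t)/2 - 3*t*exp(-2*t) + exp(-2*t), t^2*exp(-2*t)/2 - 3*t*exp(-2*t), -t^2*exp(-2*t)/2 + 2*t*exp(-2*t)]
  [-t^2*exp(-2*t)/2 + 2*t*exp(-2*t), -t^2*exp(-2*t)/2 + 2*t*exp(-2*t) + exp(-2*t), t^2*exp(-2*t)/2 - t*exp(-2*t)]
  [-t*exp(-2*t), -t*exp(-2*t), t*exp(-2*t) + exp(-2*t)]

Strategy: write M = P · J · P⁻¹ where J is a Jordan canonical form, so e^{tM} = P · e^{tJ} · P⁻¹, and e^{tJ} can be computed block-by-block.

M has Jordan form
J =
  [-2,  1,  0]
  [ 0, -2,  1]
  [ 0,  0, -2]
(up to reordering of blocks).

Per-block formulas:
  For a 3×3 Jordan block J_3(-2): exp(t · J_3(-2)) = e^(-2t)·(I + t·N + (t^2/2)·N^2), where N is the 3×3 nilpotent shift.

After assembling e^{tJ} and conjugating by P, we get:

e^{tM} =
  [t^2*exp(-2*t)/2 - 3*t*exp(-2*t) + exp(-2*t), t^2*exp(-2*t)/2 - 3*t*exp(-2*t), -t^2*exp(-2*t)/2 + 2*t*exp(-2*t)]
  [-t^2*exp(-2*t)/2 + 2*t*exp(-2*t), -t^2*exp(-2*t)/2 + 2*t*exp(-2*t) + exp(-2*t), t^2*exp(-2*t)/2 - t*exp(-2*t)]
  [-t*exp(-2*t), -t*exp(-2*t), t*exp(-2*t) + exp(-2*t)]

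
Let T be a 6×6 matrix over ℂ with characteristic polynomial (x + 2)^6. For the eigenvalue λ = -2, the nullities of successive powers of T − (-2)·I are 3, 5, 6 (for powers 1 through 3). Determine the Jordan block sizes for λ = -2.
Block sizes for λ = -2: [3, 2, 1]

From the dimensions of kernels of powers, the number of Jordan blocks of size at least j is d_j − d_{j−1} where d_j = dim ker(N^j) (with d_0 = 0). Computing the differences gives [3, 2, 1].
The number of blocks of size exactly k is (#blocks of size ≥ k) − (#blocks of size ≥ k + 1), so the partition is: 1 block(s) of size 1, 1 block(s) of size 2, 1 block(s) of size 3.
In nonincreasing order the block sizes are [3, 2, 1].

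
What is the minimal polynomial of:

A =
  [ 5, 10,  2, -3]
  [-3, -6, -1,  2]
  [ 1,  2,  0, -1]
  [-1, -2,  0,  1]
x^2

The characteristic polynomial is χ_A(x) = x^4, so the eigenvalues are known. The minimal polynomial is
  m_A(x) = Π_λ (x − λ)^{k_λ}
where k_λ is the size of the *largest* Jordan block for λ (equivalently, the smallest k with (A − λI)^k v = 0 for every generalised eigenvector v of λ).

  λ = 0: largest Jordan block has size 2, contributing (x − 0)^2

So m_A(x) = x^2 = x^2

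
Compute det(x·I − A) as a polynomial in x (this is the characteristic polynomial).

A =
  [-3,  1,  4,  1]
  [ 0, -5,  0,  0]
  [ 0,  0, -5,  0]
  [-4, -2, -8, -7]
x^4 + 20*x^3 + 150*x^2 + 500*x + 625

Expanding det(x·I − A) (e.g. by cofactor expansion or by noting that A is similar to its Jordan form J, which has the same characteristic polynomial as A) gives
  χ_A(x) = x^4 + 20*x^3 + 150*x^2 + 500*x + 625
which factors as (x + 5)^4. The eigenvalues (with algebraic multiplicities) are λ = -5 with multiplicity 4.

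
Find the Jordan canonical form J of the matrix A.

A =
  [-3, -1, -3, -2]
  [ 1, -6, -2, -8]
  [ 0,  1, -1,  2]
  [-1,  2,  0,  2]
J_3(-2) ⊕ J_1(-2)

The characteristic polynomial is
  det(x·I − A) = x^4 + 8*x^3 + 24*x^2 + 32*x + 16 = (x + 2)^4

Eigenvalues and multiplicities (the geometric multiplicity of λ is n − rank(A − λI), which equals the number of Jordan blocks for λ):
  λ = -2: algebraic multiplicity = 4, geometric multiplicity = 2

Determining the block sizes for each eigenvalue:
  λ = -2: with am = 4 and gm = 2, the partition is not yet determined (e.g. several partitions of 4 into 2 parts exist). Let N = A − (-2)·I. Computing rank(N^1) = 2, rank(N^2) = 1, rank(N^3) = 0; the number of blocks of size ≥ j is rank(N^{j−1}) − rank(N^j), giving [2, 1, 1]. So we have 1 block(s) of size 3, 1 block(s) of size 1 → block sizes [3, 1]

Assembling the blocks gives a Jordan form
J =
  [-2,  1,  0,  0]
  [ 0, -2,  1,  0]
  [ 0,  0, -2,  0]
  [ 0,  0,  0, -2]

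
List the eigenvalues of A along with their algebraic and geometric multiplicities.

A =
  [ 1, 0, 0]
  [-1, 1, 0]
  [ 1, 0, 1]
λ = 1: alg = 3, geom = 2

Step 1 — factor the characteristic polynomial to read off the algebraic multiplicities:
  χ_A(x) = (x - 1)^3

Step 2 — compute geometric multiplicities via the rank-nullity identity g(λ) = n − rank(A − λI):
  rank(A − (1)·I) = 1, so dim ker(A − (1)·I) = n − 1 = 2

Summary:
  λ = 1: algebraic multiplicity = 3, geometric multiplicity = 2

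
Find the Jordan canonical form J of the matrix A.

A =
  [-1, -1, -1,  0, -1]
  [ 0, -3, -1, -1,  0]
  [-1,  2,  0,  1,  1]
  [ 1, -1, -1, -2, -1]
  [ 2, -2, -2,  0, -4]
J_2(-2) ⊕ J_2(-2) ⊕ J_1(-2)

The characteristic polynomial is
  det(x·I − A) = x^5 + 10*x^4 + 40*x^3 + 80*x^2 + 80*x + 32 = (x + 2)^5

Eigenvalues and multiplicities (the geometric multiplicity of λ is n − rank(A − λI), which equals the number of Jordan blocks for λ):
  λ = -2: algebraic multiplicity = 5, geometric multiplicity = 3

Determining the block sizes for each eigenvalue:
  λ = -2: with am = 5 and gm = 3, the partition is not yet determined (e.g. several partitions of 5 into 3 parts exist). Let N = A − (-2)·I. Computing rank(N^1) = 2, rank(N^2) = 0; the number of blocks of size ≥ j is rank(N^{j−1}) − rank(N^j), giving [3, 2]. So we have 2 block(s) of size 2, 1 block(s) of size 1 → block sizes [2, 2, 1]

Assembling the blocks gives a Jordan form
J =
  [-2,  1,  0,  0,  0]
  [ 0, -2,  0,  0,  0]
  [ 0,  0, -2,  1,  0]
  [ 0,  0,  0, -2,  0]
  [ 0,  0,  0,  0, -2]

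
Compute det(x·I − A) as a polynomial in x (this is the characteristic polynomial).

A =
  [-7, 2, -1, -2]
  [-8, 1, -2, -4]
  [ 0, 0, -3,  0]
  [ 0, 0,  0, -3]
x^4 + 12*x^3 + 54*x^2 + 108*x + 81

Expanding det(x·I − A) (e.g. by cofactor expansion or by noting that A is similar to its Jordan form J, which has the same characteristic polynomial as A) gives
  χ_A(x) = x^4 + 12*x^3 + 54*x^2 + 108*x + 81
which factors as (x + 3)^4. The eigenvalues (with algebraic multiplicities) are λ = -3 with multiplicity 4.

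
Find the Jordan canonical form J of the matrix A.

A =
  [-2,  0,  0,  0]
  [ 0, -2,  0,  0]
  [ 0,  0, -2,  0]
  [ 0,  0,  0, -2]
J_1(-2) ⊕ J_1(-2) ⊕ J_1(-2) ⊕ J_1(-2)

The characteristic polynomial is
  det(x·I − A) = x^4 + 8*x^3 + 24*x^2 + 32*x + 16 = (x + 2)^4

Eigenvalues and multiplicities (the geometric multiplicity of λ is n − rank(A − λI), which equals the number of Jordan blocks for λ):
  λ = -2: algebraic multiplicity = 4, geometric multiplicity = 4

Determining the block sizes for each eigenvalue:
  λ = -2: gm = am = 4, so every block has size 1 → block sizes [1, 1, 1, 1]

Assembling the blocks gives a Jordan form
J =
  [-2,  0,  0,  0]
  [ 0, -2,  0,  0]
  [ 0,  0, -2,  0]
  [ 0,  0,  0, -2]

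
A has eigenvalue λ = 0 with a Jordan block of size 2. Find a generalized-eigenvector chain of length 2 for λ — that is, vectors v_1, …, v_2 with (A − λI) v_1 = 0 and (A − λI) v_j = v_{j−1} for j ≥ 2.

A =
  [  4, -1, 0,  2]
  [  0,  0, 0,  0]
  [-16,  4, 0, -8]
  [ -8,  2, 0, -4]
A Jordan chain for λ = 0 of length 2:
v_1 = (4, 0, -16, -8)ᵀ
v_2 = (1, 0, 0, 0)ᵀ

Let N = A − (0)·I. We want v_2 with N^2 v_2 = 0 but N^1 v_2 ≠ 0; then v_{j-1} := N · v_j for j = 2, …, 2.

Pick v_2 = (1, 0, 0, 0)ᵀ.
Then v_1 = N · v_2 = (4, 0, -16, -8)ᵀ.

Sanity check: (A − (0)·I) v_1 = (0, 0, 0, 0)ᵀ = 0. ✓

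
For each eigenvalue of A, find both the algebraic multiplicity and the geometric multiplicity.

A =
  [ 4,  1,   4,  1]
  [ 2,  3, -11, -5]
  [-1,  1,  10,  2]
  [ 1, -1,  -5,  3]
λ = 5: alg = 4, geom = 2

Step 1 — factor the characteristic polynomial to read off the algebraic multiplicities:
  χ_A(x) = (x - 5)^4

Step 2 — compute geometric multiplicities via the rank-nullity identity g(λ) = n − rank(A − λI):
  rank(A − (5)·I) = 2, so dim ker(A − (5)·I) = n − 2 = 2

Summary:
  λ = 5: algebraic multiplicity = 4, geometric multiplicity = 2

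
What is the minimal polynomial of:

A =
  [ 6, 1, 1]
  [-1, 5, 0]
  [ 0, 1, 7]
x^3 - 18*x^2 + 108*x - 216

The characteristic polynomial is χ_A(x) = (x - 6)^3, so the eigenvalues are known. The minimal polynomial is
  m_A(x) = Π_λ (x − λ)^{k_λ}
where k_λ is the size of the *largest* Jordan block for λ (equivalently, the smallest k with (A − λI)^k v = 0 for every generalised eigenvector v of λ).

  λ = 6: largest Jordan block has size 3, contributing (x − 6)^3

So m_A(x) = (x - 6)^3 = x^3 - 18*x^2 + 108*x - 216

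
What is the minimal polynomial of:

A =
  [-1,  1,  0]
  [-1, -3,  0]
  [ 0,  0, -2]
x^2 + 4*x + 4

The characteristic polynomial is χ_A(x) = (x + 2)^3, so the eigenvalues are known. The minimal polynomial is
  m_A(x) = Π_λ (x − λ)^{k_λ}
where k_λ is the size of the *largest* Jordan block for λ (equivalently, the smallest k with (A − λI)^k v = 0 for every generalised eigenvector v of λ).

  λ = -2: largest Jordan block has size 2, contributing (x + 2)^2

So m_A(x) = (x + 2)^2 = x^2 + 4*x + 4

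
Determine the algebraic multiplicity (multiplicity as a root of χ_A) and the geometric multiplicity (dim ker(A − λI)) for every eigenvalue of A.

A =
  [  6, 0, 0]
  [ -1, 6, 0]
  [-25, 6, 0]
λ = 0: alg = 1, geom = 1; λ = 6: alg = 2, geom = 1

Step 1 — factor the characteristic polynomial to read off the algebraic multiplicities:
  χ_A(x) = x*(x - 6)^2

Step 2 — compute geometric multiplicities via the rank-nullity identity g(λ) = n − rank(A − λI):
  rank(A − (0)·I) = 2, so dim ker(A − (0)·I) = n − 2 = 1
  rank(A − (6)·I) = 2, so dim ker(A − (6)·I) = n − 2 = 1

Summary:
  λ = 0: algebraic multiplicity = 1, geometric multiplicity = 1
  λ = 6: algebraic multiplicity = 2, geometric multiplicity = 1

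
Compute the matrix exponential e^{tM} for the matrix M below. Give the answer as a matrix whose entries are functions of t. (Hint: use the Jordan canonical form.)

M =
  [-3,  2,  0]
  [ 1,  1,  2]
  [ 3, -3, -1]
e^{tM} =
  [3*t^2*exp(-t) - 2*t*exp(-t) + exp(-t), 2*t*exp(-t), 2*t^2*exp(-t)]
  [3*t^2*exp(-t) + t*exp(-t), 2*t*exp(-t) + exp(-t), 2*t^2*exp(-t) + 2*t*exp(-t)]
  [-9*t^2*exp(-t)/2 + 3*t*exp(-t), -3*t*exp(-t), -3*t^2*exp(-t) + exp(-t)]

Strategy: write M = P · J · P⁻¹ where J is a Jordan canonical form, so e^{tM} = P · e^{tJ} · P⁻¹, and e^{tJ} can be computed block-by-block.

M has Jordan form
J =
  [-1,  1,  0]
  [ 0, -1,  1]
  [ 0,  0, -1]
(up to reordering of blocks).

Per-block formulas:
  For a 3×3 Jordan block J_3(-1): exp(t · J_3(-1)) = e^(-1t)·(I + t·N + (t^2/2)·N^2), where N is the 3×3 nilpotent shift.

After assembling e^{tJ} and conjugating by P, we get:

e^{tM} =
  [3*t^2*exp(-t) - 2*t*exp(-t) + exp(-t), 2*t*exp(-t), 2*t^2*exp(-t)]
  [3*t^2*exp(-t) + t*exp(-t), 2*t*exp(-t) + exp(-t), 2*t^2*exp(-t) + 2*t*exp(-t)]
  [-9*t^2*exp(-t)/2 + 3*t*exp(-t), -3*t*exp(-t), -3*t^2*exp(-t) + exp(-t)]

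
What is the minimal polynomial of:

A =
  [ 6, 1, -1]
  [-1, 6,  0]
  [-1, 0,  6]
x^3 - 18*x^2 + 108*x - 216

The characteristic polynomial is χ_A(x) = (x - 6)^3, so the eigenvalues are known. The minimal polynomial is
  m_A(x) = Π_λ (x − λ)^{k_λ}
where k_λ is the size of the *largest* Jordan block for λ (equivalently, the smallest k with (A − λI)^k v = 0 for every generalised eigenvector v of λ).

  λ = 6: largest Jordan block has size 3, contributing (x − 6)^3

So m_A(x) = (x - 6)^3 = x^3 - 18*x^2 + 108*x - 216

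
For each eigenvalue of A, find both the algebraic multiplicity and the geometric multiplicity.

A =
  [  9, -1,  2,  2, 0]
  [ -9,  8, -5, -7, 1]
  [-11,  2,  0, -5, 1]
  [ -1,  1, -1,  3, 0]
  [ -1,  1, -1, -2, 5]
λ = 5: alg = 5, geom = 2

Step 1 — factor the characteristic polynomial to read off the algebraic multiplicities:
  χ_A(x) = (x - 5)^5

Step 2 — compute geometric multiplicities via the rank-nullity identity g(λ) = n − rank(A − λI):
  rank(A − (5)·I) = 3, so dim ker(A − (5)·I) = n − 3 = 2

Summary:
  λ = 5: algebraic multiplicity = 5, geometric multiplicity = 2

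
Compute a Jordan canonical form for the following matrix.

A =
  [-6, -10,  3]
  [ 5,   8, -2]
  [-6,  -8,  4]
J_3(2)

The characteristic polynomial is
  det(x·I − A) = x^3 - 6*x^2 + 12*x - 8 = (x - 2)^3

Eigenvalues and multiplicities (the geometric multiplicity of λ is n − rank(A − λI), which equals the number of Jordan blocks for λ):
  λ = 2: algebraic multiplicity = 3, geometric multiplicity = 1

Determining the block sizes for each eigenvalue:
  λ = 2: one block (gm = 1), so the single block has size am = 3 → block sizes [3]

Assembling the blocks gives a Jordan form
J =
  [2, 1, 0]
  [0, 2, 1]
  [0, 0, 2]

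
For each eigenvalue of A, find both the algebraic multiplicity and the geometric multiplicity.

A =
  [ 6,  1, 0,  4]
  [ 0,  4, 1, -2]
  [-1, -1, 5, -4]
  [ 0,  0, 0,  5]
λ = 5: alg = 4, geom = 2

Step 1 — factor the characteristic polynomial to read off the algebraic multiplicities:
  χ_A(x) = (x - 5)^4

Step 2 — compute geometric multiplicities via the rank-nullity identity g(λ) = n − rank(A − λI):
  rank(A − (5)·I) = 2, so dim ker(A − (5)·I) = n − 2 = 2

Summary:
  λ = 5: algebraic multiplicity = 4, geometric multiplicity = 2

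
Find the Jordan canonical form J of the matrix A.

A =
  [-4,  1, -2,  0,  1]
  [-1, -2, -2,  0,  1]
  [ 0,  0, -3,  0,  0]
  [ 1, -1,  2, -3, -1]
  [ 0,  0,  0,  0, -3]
J_2(-3) ⊕ J_1(-3) ⊕ J_1(-3) ⊕ J_1(-3)

The characteristic polynomial is
  det(x·I − A) = x^5 + 15*x^4 + 90*x^3 + 270*x^2 + 405*x + 243 = (x + 3)^5

Eigenvalues and multiplicities (the geometric multiplicity of λ is n − rank(A − λI), which equals the number of Jordan blocks for λ):
  λ = -3: algebraic multiplicity = 5, geometric multiplicity = 4

Determining the block sizes for each eigenvalue:
  λ = -3: 4 blocks summing to 5 forces exactly one block of size 2 and the rest size 1 → block sizes [2, 1, 1, 1]

Assembling the blocks gives a Jordan form
J =
  [-3,  1,  0,  0,  0]
  [ 0, -3,  0,  0,  0]
  [ 0,  0, -3,  0,  0]
  [ 0,  0,  0, -3,  0]
  [ 0,  0,  0,  0, -3]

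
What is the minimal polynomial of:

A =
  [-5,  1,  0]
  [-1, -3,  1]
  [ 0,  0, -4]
x^3 + 12*x^2 + 48*x + 64

The characteristic polynomial is χ_A(x) = (x + 4)^3, so the eigenvalues are known. The minimal polynomial is
  m_A(x) = Π_λ (x − λ)^{k_λ}
where k_λ is the size of the *largest* Jordan block for λ (equivalently, the smallest k with (A − λI)^k v = 0 for every generalised eigenvector v of λ).

  λ = -4: largest Jordan block has size 3, contributing (x + 4)^3

So m_A(x) = (x + 4)^3 = x^3 + 12*x^2 + 48*x + 64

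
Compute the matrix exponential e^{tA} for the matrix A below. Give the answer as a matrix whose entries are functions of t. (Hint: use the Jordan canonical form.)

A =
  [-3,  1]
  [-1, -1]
e^{tA} =
  [-t*exp(-2*t) + exp(-2*t), t*exp(-2*t)]
  [-t*exp(-2*t), t*exp(-2*t) + exp(-2*t)]

Strategy: write A = P · J · P⁻¹ where J is a Jordan canonical form, so e^{tA} = P · e^{tJ} · P⁻¹, and e^{tJ} can be computed block-by-block.

A has Jordan form
J =
  [-2,  1]
  [ 0, -2]
(up to reordering of blocks).

Per-block formulas:
  For a 2×2 Jordan block J_2(-2): exp(t · J_2(-2)) = e^(-2t)·(I + t·N), where N is the 2×2 nilpotent shift.

After assembling e^{tJ} and conjugating by P, we get:

e^{tA} =
  [-t*exp(-2*t) + exp(-2*t), t*exp(-2*t)]
  [-t*exp(-2*t), t*exp(-2*t) + exp(-2*t)]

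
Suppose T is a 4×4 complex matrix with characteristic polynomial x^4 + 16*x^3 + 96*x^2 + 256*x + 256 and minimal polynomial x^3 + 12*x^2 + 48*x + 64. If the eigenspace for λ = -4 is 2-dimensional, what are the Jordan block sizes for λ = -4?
Block sizes for λ = -4: [3, 1]

Step 1 — from the characteristic polynomial, algebraic multiplicity of λ = -4 is 4. From dim ker(T − (-4)·I) = 2, there are exactly 2 Jordan blocks for λ = -4.
Step 2 — from the minimal polynomial, the factor (x + 4)^3 tells us the largest block for λ = -4 has size 3.
Step 3 — with total size 4, 2 blocks, and largest block 3, the block sizes (in nonincreasing order) are [3, 1].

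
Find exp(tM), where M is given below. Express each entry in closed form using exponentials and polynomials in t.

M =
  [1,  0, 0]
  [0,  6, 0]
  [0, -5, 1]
e^{tM} =
  [exp(t), 0, 0]
  [0, exp(6*t), 0]
  [0, -exp(6*t) + exp(t), exp(t)]

Strategy: write M = P · J · P⁻¹ where J is a Jordan canonical form, so e^{tM} = P · e^{tJ} · P⁻¹, and e^{tJ} can be computed block-by-block.

M has Jordan form
J =
  [1, 0, 0]
  [0, 1, 0]
  [0, 0, 6]
(up to reordering of blocks).

Per-block formulas:
  For a 1×1 block at λ = 6: exp(t · [6]) = [e^(6t)].
  For a 1×1 block at λ = 1: exp(t · [1]) = [e^(1t)].

After assembling e^{tJ} and conjugating by P, we get:

e^{tM} =
  [exp(t), 0, 0]
  [0, exp(6*t), 0]
  [0, -exp(6*t) + exp(t), exp(t)]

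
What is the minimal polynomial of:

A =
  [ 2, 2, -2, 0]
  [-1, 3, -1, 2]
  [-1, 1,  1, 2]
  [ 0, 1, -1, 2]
x^2 - 4*x + 4

The characteristic polynomial is χ_A(x) = (x - 2)^4, so the eigenvalues are known. The minimal polynomial is
  m_A(x) = Π_λ (x − λ)^{k_λ}
where k_λ is the size of the *largest* Jordan block for λ (equivalently, the smallest k with (A − λI)^k v = 0 for every generalised eigenvector v of λ).

  λ = 2: largest Jordan block has size 2, contributing (x − 2)^2

So m_A(x) = (x - 2)^2 = x^2 - 4*x + 4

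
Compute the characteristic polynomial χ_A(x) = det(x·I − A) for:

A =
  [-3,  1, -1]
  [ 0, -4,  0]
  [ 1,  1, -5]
x^3 + 12*x^2 + 48*x + 64

Expanding det(x·I − A) (e.g. by cofactor expansion or by noting that A is similar to its Jordan form J, which has the same characteristic polynomial as A) gives
  χ_A(x) = x^3 + 12*x^2 + 48*x + 64
which factors as (x + 4)^3. The eigenvalues (with algebraic multiplicities) are λ = -4 with multiplicity 3.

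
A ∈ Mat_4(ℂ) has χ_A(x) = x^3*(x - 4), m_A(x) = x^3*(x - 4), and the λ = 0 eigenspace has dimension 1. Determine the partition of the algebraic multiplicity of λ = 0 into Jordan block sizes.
Block sizes for λ = 0: [3]

Step 1 — from the characteristic polynomial, algebraic multiplicity of λ = 0 is 3. From dim ker(A − (0)·I) = 1, there are exactly 1 Jordan blocks for λ = 0.
Step 2 — from the minimal polynomial, the factor (x − 0)^3 tells us the largest block for λ = 0 has size 3.
Step 3 — with total size 3, 1 blocks, and largest block 3, the block sizes (in nonincreasing order) are [3].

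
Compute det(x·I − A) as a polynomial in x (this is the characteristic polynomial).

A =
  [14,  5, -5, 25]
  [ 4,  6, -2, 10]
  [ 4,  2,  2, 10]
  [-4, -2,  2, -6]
x^4 - 16*x^3 + 96*x^2 - 256*x + 256

Expanding det(x·I − A) (e.g. by cofactor expansion or by noting that A is similar to its Jordan form J, which has the same characteristic polynomial as A) gives
  χ_A(x) = x^4 - 16*x^3 + 96*x^2 - 256*x + 256
which factors as (x - 4)^4. The eigenvalues (with algebraic multiplicities) are λ = 4 with multiplicity 4.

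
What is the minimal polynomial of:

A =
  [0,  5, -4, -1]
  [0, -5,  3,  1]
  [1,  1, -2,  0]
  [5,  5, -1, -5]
x^4 + 12*x^3 + 46*x^2 + 60*x + 25

The characteristic polynomial is χ_A(x) = (x + 1)^2*(x + 5)^2, so the eigenvalues are known. The minimal polynomial is
  m_A(x) = Π_λ (x − λ)^{k_λ}
where k_λ is the size of the *largest* Jordan block for λ (equivalently, the smallest k with (A − λI)^k v = 0 for every generalised eigenvector v of λ).

  λ = -5: largest Jordan block has size 2, contributing (x + 5)^2
  λ = -1: largest Jordan block has size 2, contributing (x + 1)^2

So m_A(x) = (x + 1)^2*(x + 5)^2 = x^4 + 12*x^3 + 46*x^2 + 60*x + 25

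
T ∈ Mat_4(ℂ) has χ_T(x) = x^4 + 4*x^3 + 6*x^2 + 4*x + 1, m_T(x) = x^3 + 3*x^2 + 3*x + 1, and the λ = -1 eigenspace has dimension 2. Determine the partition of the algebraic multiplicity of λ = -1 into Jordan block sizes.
Block sizes for λ = -1: [3, 1]

Step 1 — from the characteristic polynomial, algebraic multiplicity of λ = -1 is 4. From dim ker(T − (-1)·I) = 2, there are exactly 2 Jordan blocks for λ = -1.
Step 2 — from the minimal polynomial, the factor (x + 1)^3 tells us the largest block for λ = -1 has size 3.
Step 3 — with total size 4, 2 blocks, and largest block 3, the block sizes (in nonincreasing order) are [3, 1].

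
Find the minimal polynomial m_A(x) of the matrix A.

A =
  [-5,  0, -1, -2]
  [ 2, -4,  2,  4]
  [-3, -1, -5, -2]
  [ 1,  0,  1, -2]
x^3 + 12*x^2 + 48*x + 64

The characteristic polynomial is χ_A(x) = (x + 4)^4, so the eigenvalues are known. The minimal polynomial is
  m_A(x) = Π_λ (x − λ)^{k_λ}
where k_λ is the size of the *largest* Jordan block for λ (equivalently, the smallest k with (A − λI)^k v = 0 for every generalised eigenvector v of λ).

  λ = -4: largest Jordan block has size 3, contributing (x + 4)^3

So m_A(x) = (x + 4)^3 = x^3 + 12*x^2 + 48*x + 64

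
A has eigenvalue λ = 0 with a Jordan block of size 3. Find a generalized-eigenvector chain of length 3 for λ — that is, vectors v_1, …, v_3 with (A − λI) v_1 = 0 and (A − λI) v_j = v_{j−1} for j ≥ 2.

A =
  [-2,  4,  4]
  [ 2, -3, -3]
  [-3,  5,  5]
A Jordan chain for λ = 0 of length 3:
v_1 = (0, -1, 1)ᵀ
v_2 = (-2, 2, -3)ᵀ
v_3 = (1, 0, 0)ᵀ

Let N = A − (0)·I. We want v_3 with N^3 v_3 = 0 but N^2 v_3 ≠ 0; then v_{j-1} := N · v_j for j = 3, …, 2.

Pick v_3 = (1, 0, 0)ᵀ.
Then v_2 = N · v_3 = (-2, 2, -3)ᵀ.
Then v_1 = N · v_2 = (0, -1, 1)ᵀ.

Sanity check: (A − (0)·I) v_1 = (0, 0, 0)ᵀ = 0. ✓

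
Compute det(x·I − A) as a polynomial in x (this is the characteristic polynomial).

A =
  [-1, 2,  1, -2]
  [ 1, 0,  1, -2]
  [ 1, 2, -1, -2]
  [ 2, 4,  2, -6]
x^4 + 8*x^3 + 24*x^2 + 32*x + 16

Expanding det(x·I − A) (e.g. by cofactor expansion or by noting that A is similar to its Jordan form J, which has the same characteristic polynomial as A) gives
  χ_A(x) = x^4 + 8*x^3 + 24*x^2 + 32*x + 16
which factors as (x + 2)^4. The eigenvalues (with algebraic multiplicities) are λ = -2 with multiplicity 4.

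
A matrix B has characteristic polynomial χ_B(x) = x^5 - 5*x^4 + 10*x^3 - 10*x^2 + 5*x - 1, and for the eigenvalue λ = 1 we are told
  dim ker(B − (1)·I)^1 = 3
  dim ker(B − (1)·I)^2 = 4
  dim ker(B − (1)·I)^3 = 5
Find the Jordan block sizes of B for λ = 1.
Block sizes for λ = 1: [3, 1, 1]

From the dimensions of kernels of powers, the number of Jordan blocks of size at least j is d_j − d_{j−1} where d_j = dim ker(N^j) (with d_0 = 0). Computing the differences gives [3, 1, 1].
The number of blocks of size exactly k is (#blocks of size ≥ k) − (#blocks of size ≥ k + 1), so the partition is: 2 block(s) of size 1, 1 block(s) of size 3.
In nonincreasing order the block sizes are [3, 1, 1].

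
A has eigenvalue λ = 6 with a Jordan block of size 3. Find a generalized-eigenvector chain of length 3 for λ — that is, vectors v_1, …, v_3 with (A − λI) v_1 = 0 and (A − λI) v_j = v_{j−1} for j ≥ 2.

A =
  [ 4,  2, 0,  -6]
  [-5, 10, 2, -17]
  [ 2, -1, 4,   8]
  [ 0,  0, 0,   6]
A Jordan chain for λ = 6 of length 3:
v_1 = (-6, -6, -3, 0)ᵀ
v_2 = (-2, -5, 2, 0)ᵀ
v_3 = (1, 0, 0, 0)ᵀ

Let N = A − (6)·I. We want v_3 with N^3 v_3 = 0 but N^2 v_3 ≠ 0; then v_{j-1} := N · v_j for j = 3, …, 2.

Pick v_3 = (1, 0, 0, 0)ᵀ.
Then v_2 = N · v_3 = (-2, -5, 2, 0)ᵀ.
Then v_1 = N · v_2 = (-6, -6, -3, 0)ᵀ.

Sanity check: (A − (6)·I) v_1 = (0, 0, 0, 0)ᵀ = 0. ✓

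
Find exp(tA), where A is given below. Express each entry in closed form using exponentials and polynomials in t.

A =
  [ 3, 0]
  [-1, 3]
e^{tA} =
  [exp(3*t), 0]
  [-t*exp(3*t), exp(3*t)]

Strategy: write A = P · J · P⁻¹ where J is a Jordan canonical form, so e^{tA} = P · e^{tJ} · P⁻¹, and e^{tJ} can be computed block-by-block.

A has Jordan form
J =
  [3, 1]
  [0, 3]
(up to reordering of blocks).

Per-block formulas:
  For a 2×2 Jordan block J_2(3): exp(t · J_2(3)) = e^(3t)·(I + t·N), where N is the 2×2 nilpotent shift.

After assembling e^{tJ} and conjugating by P, we get:

e^{tA} =
  [exp(3*t), 0]
  [-t*exp(3*t), exp(3*t)]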